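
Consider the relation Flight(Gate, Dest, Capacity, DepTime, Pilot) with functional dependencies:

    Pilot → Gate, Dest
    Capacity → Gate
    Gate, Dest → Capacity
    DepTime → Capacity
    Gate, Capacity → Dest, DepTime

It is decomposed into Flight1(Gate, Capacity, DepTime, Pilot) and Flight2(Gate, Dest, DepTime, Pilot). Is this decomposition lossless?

Yes

Common attributes: Flight1 ∩ Flight2 = {Gate, DepTime, Pilot}.
Closure of {Gate, DepTime, Pilot}: Pilot → Gate, Dest applies, adding Dest; Gate, Dest → Capacity applies, adding Capacity. So (Gate, DepTime, Pilot)⁺ = {Gate, Dest, Capacity, DepTime, Pilot}.
This closure contains every attribute of Flight1, so Flight1 ∩ Flight2 → Flight1. The join is lossless.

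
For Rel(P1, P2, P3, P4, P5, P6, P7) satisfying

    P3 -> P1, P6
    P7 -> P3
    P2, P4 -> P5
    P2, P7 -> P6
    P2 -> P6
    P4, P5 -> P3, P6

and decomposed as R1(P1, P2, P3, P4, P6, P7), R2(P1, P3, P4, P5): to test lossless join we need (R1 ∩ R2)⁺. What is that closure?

R1 ∩ R2 = {P1, P3, P4}.
P3 → P1, P6 applies, adding P6
Closure: {P1, P3, P4, P6}.

P1, P3, P4, P6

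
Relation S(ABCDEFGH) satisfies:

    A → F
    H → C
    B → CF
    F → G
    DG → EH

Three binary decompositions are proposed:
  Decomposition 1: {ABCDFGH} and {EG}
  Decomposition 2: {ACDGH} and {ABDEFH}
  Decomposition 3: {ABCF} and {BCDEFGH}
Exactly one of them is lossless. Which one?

Decomposition 1: common = {G}, closure = {G} → lossy.
Decomposition 2: common = {ADH}, closure = {ACDEFGH} → lossless.
Decomposition 3: common = {BCF}, closure = {BCFG} → lossy.

Decomposition 2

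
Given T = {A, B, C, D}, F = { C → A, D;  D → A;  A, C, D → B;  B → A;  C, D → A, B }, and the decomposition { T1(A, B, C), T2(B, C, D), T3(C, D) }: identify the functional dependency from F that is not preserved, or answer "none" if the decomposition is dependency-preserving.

D → A

Check D → A: no single fragment contains all of {A, D}, and the restricted closure of {D} across the fragments never reaches {A}.
C → A, D is preserved.
A, C, D → B is preserved.
B → A is preserved.
C, D → A, B is preserved.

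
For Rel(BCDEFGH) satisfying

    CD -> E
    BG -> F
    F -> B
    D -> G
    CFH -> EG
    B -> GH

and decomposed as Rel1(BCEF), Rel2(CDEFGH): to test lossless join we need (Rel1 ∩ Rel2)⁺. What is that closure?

BCEFGH

Rel1 ∩ Rel2 = {CEF}.
F → B applies, adding B
B → GH applies, adding GH
Closure: {BCEFGH}.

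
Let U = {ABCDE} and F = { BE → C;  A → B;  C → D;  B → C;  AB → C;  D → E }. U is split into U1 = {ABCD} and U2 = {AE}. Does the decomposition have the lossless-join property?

Yes

Common attributes: U1 ∩ U2 = {A}.
Closure of {A}: A → B applies, adding B; B → C applies, adding C; C → D applies, adding D; D → E applies, adding E. So (A)⁺ = {ABCDE}.
This closure contains every attribute of U1, so U1 ∩ U2 → U1. The join is lossless.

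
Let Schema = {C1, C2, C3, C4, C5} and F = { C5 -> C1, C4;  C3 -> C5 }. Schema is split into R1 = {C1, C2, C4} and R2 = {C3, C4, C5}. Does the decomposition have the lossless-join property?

Common attributes: R1 ∩ R2 = {C4}.
No dependency enlarges {C4}, so (C4)⁺ = {C4}.
The closure contains neither all of R1 = {C1, C2, C4} nor all of R2 = {C3, C4, C5}, so the common attributes are not a superkey of either fragment. The join is lossy.

No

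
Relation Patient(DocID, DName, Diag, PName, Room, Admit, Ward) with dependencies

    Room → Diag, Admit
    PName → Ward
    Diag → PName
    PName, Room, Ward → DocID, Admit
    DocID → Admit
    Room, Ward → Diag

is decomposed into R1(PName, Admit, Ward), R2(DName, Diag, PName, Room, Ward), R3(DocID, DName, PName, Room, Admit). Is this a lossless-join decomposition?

Chase test. Columns are DocID, DName, Diag, PName, Room, Admit, Ward; row i has aⱼ where attribute j ∈ Ri, else bᵢⱼ.
Initial tableau (one row per fragment):
  row 1: b11 b12 b13 a4 b15 a6 a7
  row 2: b21 a2 a3 a4 a5 b26 a7
  row 3: a1 a2 b33 a4 a5 a6 b37
Rows 2 and 3 agree on Room; apply Room→Diag, Admit and equate their Diag, Admit entries.
Rows 1 and 3 agree on PName; apply PName→Ward and equate their Ward entries.
Rows 2 and 3 agree on PName, Room, Ward; apply PName, Room, Ward→DocID, Admit and equate their DocID, Admit entries.
Row 2 is now all distinguished symbols — the join is lossless.

Yes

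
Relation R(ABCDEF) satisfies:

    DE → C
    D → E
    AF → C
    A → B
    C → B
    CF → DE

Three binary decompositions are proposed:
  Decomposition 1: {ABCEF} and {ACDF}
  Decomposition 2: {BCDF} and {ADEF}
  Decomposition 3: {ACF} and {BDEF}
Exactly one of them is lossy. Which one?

Decomposition 3

Decomposition 1: common = {ACF}, closure = {ABCDEF} → lossless.
Decomposition 2: common = {DF}, closure = {BCDEF} → lossless.
Decomposition 3: common = {F}, closure = {F} → lossy.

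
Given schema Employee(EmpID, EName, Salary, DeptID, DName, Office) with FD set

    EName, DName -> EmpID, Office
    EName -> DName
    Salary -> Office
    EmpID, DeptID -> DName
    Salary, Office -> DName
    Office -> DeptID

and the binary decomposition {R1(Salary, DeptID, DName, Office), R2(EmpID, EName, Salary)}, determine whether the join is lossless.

Common attributes: R1 ∩ R2 = {Salary}.
Closure of {Salary}: Salary → Office applies, adding Office; Salary, Office → DName applies, adding DName; Office → DeptID applies, adding DeptID. So (Salary)⁺ = {Salary, DeptID, DName, Office}.
This closure contains every attribute of R1, so R1 ∩ R2 → R1. The join is lossless.

Yes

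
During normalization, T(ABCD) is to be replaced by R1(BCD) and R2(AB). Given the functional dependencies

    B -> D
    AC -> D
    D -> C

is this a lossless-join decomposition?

Common attributes: R1 ∩ R2 = {B}.
Closure of {B}: B → D applies, adding D; D → C applies, adding C. So (B)⁺ = {BCD}.
This closure contains every attribute of R1, so R1 ∩ R2 → R1. The join is lossless.

Yes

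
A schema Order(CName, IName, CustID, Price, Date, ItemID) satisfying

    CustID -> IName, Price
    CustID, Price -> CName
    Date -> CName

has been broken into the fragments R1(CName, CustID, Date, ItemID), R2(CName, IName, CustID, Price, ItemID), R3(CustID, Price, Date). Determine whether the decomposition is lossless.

Chase test. Columns are CName, IName, CustID, Price, Date, ItemID; row i has aⱼ where attribute j ∈ Ri, else bᵢⱼ.
Initial tableau (one row per fragment):
  row 1: a1 b12 a3 b14 a5 a6
  row 2: a1 a2 a3 a4 b25 a6
  row 3: b31 b32 a3 a4 a5 b36
Rows 1 and 2 agree on CustID; apply CustID→IName, Price and equate their IName, Price entries.
Rows 1 and 3 agree on CustID; apply CustID→IName, Price and equate their IName, Price entries.
Rows 1 and 3 agree on CustID, Price; apply CustID, Price→CName and equate their CName entries.
Row 1 is now all distinguished symbols — the join is lossless.

Yes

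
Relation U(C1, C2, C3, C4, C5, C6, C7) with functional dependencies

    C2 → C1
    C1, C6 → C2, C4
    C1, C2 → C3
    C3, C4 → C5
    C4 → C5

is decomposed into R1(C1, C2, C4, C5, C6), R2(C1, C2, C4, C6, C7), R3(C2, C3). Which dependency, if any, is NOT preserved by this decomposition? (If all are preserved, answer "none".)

none

C2 → C1 lies within R1.
C1, C6 → C2, C4 lies within R1.
C1, C2 → C3: restricted closure across fragments reaches C3.
C3, C4 → C5: restricted closure across fragments reaches C5.
C4 → C5 lies within R1.
Every dependency is enforceable on the fragments, so the decomposition is dependency-preserving.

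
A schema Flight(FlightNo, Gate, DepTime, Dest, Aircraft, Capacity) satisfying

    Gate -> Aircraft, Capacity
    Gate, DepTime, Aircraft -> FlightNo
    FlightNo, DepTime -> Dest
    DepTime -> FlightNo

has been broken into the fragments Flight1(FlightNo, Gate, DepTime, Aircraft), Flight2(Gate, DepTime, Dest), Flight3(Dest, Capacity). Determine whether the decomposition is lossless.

No

Chase test. Columns are FlightNo, Gate, DepTime, Dest, Aircraft, Capacity; row i has aⱼ where attribute j ∈ Flighti, else bᵢⱼ.
Initial tableau (one row per fragment):
  row 1: a1 a2 a3 b14 a5 b16
  row 2: b21 a2 a3 a4 b25 b26
  row 3: b31 b32 b33 a4 b35 a6
Rows 1 and 2 agree on Gate; apply Gate→Aircraft, Capacity and equate their Aircraft, Capacity entries.
Rows 1 and 2 agree on Gate, DepTime, Aircraft; apply Gate, DepTime, Aircraft→FlightNo and equate their FlightNo entries.
Rows 1 and 2 agree on FlightNo, DepTime; apply FlightNo, DepTime→Dest and equate their Dest entries.
No row becomes fully distinguished — the join is lossy.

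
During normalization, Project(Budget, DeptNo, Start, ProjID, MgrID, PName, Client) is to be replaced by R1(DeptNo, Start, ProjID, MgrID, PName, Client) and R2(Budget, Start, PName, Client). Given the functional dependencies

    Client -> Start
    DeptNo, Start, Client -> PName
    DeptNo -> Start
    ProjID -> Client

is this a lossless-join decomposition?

No

Common attributes: R1 ∩ R2 = {Start, PName, Client}.
No dependency enlarges {Start, PName, Client}, so (Start, PName, Client)⁺ = {Start, PName, Client}.
The closure contains neither all of R1 = {DeptNo, Start, ProjID, MgrID, PName, Client} nor all of R2 = {Budget, Start, PName, Client}, so the common attributes are not a superkey of either fragment. The join is lossy.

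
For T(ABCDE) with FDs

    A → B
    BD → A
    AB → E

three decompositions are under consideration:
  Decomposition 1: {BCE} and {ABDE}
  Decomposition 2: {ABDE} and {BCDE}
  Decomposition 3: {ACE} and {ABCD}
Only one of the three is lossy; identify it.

Decomposition 1: common = {BE}, closure = {BE} → lossy.
Decomposition 2: common = {BDE}, closure = {ABDE} → lossless.
Decomposition 3: common = {AC}, closure = {ABCE} → lossless.

Decomposition 1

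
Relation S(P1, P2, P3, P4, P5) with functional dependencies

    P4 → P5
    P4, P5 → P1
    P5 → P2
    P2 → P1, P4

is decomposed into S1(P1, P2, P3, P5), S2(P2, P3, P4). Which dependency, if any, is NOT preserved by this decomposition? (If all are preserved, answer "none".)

none

P4 → P5: restricted closure across fragments reaches P5.
P4, P5 → P1: restricted closure across fragments reaches P1.
P5 → P2 lies within S1.
P2 → P1, P4: restricted closure across fragments reaches P1, P4.
Every dependency is enforceable on the fragments, so the decomposition is dependency-preserving.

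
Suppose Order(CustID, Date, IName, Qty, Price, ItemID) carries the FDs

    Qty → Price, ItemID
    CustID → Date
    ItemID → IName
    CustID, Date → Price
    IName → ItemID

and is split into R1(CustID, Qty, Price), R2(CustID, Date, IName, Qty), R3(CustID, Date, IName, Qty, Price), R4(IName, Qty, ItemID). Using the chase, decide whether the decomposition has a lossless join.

Chase test. Columns are CustID, Date, IName, Qty, Price, ItemID; row i has aⱼ where attribute j ∈ Ri, else bᵢⱼ.
Initial tableau (one row per fragment):
  row 1: a1 b12 b13 a4 a5 b16
  row 2: a1 a2 a3 a4 b25 b26
  row 3: a1 a2 a3 a4 a5 b36
  row 4: b41 b42 a3 a4 b45 a6
Rows 1 and 2 agree on Qty; apply Qty→Price, ItemID and equate their Price, ItemID entries.
Rows 1 and 3 agree on Qty; apply Qty→Price, ItemID and equate their Price, ItemID entries.
Rows 1 and 4 agree on Qty; apply Qty→Price, ItemID and equate their Price, ItemID entries.
Rows 1 and 2 agree on CustID; apply CustID→Date and equate their Date entries.
Rows 1 and 2 agree on ItemID; apply ItemID→IName and equate their IName entries.
Row 1 is now all distinguished symbols — the join is lossless.

Yes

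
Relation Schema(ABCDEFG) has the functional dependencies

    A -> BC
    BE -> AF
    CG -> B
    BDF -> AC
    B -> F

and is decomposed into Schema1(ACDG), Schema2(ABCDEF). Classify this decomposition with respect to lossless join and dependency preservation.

Lossless test: (ACD)⁺ = {ABCDF}, which is a superkey of neither fragment — lossy.
Dependency preservation: the restricted closure of {CG} across the fragments never reaches {B}, so CG → B cannot be enforced without a join — not preserved.

lossy and not dependency-preserving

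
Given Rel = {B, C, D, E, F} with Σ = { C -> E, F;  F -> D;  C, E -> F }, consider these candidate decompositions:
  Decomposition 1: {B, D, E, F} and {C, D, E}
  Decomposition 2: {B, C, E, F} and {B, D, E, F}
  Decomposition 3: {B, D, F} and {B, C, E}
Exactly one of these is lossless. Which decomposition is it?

Decomposition 1: common = {D, E}, closure = {D, E} → lossy.
Decomposition 2: common = {B, E, F}, closure = {B, D, E, F} → lossless.
Decomposition 3: common = {B}, closure = {B} → lossy.

Decomposition 2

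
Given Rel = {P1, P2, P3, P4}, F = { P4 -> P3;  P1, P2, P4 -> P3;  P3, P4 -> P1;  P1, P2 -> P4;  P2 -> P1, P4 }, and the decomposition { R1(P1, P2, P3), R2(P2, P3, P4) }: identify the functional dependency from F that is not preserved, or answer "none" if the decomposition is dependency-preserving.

P3, P4 -> P1

Check P3, P4 → P1: no single fragment contains all of {P1, P3, P4}, and the restricted closure of {P3, P4} across the fragments never reaches {P1}.
P4 → P3 is preserved.
P1, P2, P4 → P3 is preserved.
P1, P2 → P4 is preserved.
P2 → P1, P4 is preserved.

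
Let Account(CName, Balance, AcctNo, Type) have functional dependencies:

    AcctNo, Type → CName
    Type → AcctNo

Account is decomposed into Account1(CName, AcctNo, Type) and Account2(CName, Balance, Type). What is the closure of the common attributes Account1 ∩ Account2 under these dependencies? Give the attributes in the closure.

Account1 ∩ Account2 = {CName, Type}.
Type → AcctNo applies, adding AcctNo
Closure: {CName, AcctNo, Type}.

CName, AcctNo, Type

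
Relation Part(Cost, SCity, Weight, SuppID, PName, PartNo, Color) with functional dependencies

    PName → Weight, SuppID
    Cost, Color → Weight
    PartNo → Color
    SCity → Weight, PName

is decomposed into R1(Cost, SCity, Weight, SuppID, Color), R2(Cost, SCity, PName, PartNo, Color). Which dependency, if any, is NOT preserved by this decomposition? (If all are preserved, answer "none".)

Check PName → Weight, SuppID: no single fragment contains all of {Weight, SuppID, PName}, and the restricted closure of {PName} across the fragments never reaches {Weight, SuppID}.
Cost, Color → Weight is preserved.
PartNo → Color is preserved.
SCity → Weight, PName is preserved.

PName → Weight, SuppID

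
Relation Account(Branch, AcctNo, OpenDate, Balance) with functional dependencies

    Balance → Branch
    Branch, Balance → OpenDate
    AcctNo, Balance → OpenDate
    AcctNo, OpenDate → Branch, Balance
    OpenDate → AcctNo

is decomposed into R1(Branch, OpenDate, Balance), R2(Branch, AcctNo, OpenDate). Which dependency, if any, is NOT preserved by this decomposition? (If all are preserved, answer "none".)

Balance → Branch lies within R1.
Branch, Balance → OpenDate lies within R1.
AcctNo, Balance → OpenDate: restricted closure across fragments reaches OpenDate.
AcctNo, OpenDate → Branch, Balance: restricted closure across fragments reaches Branch, Balance.
OpenDate → AcctNo lies within R2.
Every dependency is enforceable on the fragments, so the decomposition is dependency-preserving.

none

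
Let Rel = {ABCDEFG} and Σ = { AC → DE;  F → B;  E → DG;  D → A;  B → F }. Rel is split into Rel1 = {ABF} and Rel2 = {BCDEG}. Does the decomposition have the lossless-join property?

Common attributes: Rel1 ∩ Rel2 = {B}.
Closure of {B}: B → F applies, adding F. So (B)⁺ = {BF}.
The closure contains neither all of Rel1 = {ABF} nor all of Rel2 = {BCDEG}, so the common attributes are not a superkey of either fragment. The join is lossy.

No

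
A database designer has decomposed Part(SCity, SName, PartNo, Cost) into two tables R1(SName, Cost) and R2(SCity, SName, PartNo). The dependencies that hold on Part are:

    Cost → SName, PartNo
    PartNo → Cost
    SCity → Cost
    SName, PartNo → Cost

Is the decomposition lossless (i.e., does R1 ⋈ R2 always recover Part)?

No

Common attributes: R1 ∩ R2 = {SName}.
No dependency enlarges {SName}, so (SName)⁺ = {SName}.
The closure contains neither all of R1 = {SName, Cost} nor all of R2 = {SCity, SName, PartNo}, so the common attributes are not a superkey of either fragment. The join is lossy.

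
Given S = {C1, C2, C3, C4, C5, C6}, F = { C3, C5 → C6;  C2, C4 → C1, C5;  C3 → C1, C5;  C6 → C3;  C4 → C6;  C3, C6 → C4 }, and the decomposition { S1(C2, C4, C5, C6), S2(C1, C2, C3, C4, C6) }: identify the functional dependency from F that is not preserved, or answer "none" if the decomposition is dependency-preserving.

C3, C5 → C6: restricted closure across fragments reaches C6.
C2, C4 → C1, C5: restricted closure across fragments reaches C1, C5.
C3 → C1, C5: restricted closure across fragments reaches C1, C5.
C6 → C3 lies within S2.
C4 → C6 lies within S1.
C3, C6 → C4 lies within S2.
Every dependency is enforceable on the fragments, so the decomposition is dependency-preserving.

none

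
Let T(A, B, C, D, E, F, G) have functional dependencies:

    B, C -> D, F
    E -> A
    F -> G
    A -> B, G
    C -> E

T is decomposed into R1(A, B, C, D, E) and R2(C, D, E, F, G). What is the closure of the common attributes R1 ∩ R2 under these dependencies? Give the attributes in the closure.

R1 ∩ R2 = {C, D, E}.
E → A applies, adding A
A → B, G applies, adding B, G
B, C → D, F applies, adding F
Closure: {A, B, C, D, E, F, G}.

A, B, C, D, E, F, G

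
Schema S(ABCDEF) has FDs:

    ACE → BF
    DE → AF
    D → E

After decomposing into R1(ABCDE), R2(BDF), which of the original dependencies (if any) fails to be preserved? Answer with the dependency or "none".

ACE → BF

Check ACE → BF: no single fragment contains all of {ABCEF}, and the restricted closure of {ACE} across the fragments never reaches {BF}.
DE → AF is preserved.
D → E is preserved.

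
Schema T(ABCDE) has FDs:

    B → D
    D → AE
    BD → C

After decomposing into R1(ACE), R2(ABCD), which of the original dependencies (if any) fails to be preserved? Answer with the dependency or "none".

D → AE

Check D → AE: no single fragment contains all of {ADE}, and the restricted closure of {D} across the fragments never reaches {AE}.
B → D is preserved.
BD → C is preserved.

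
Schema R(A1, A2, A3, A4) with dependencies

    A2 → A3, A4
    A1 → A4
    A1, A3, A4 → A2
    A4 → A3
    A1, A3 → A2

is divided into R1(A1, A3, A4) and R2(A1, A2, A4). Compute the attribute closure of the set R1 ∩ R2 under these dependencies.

R1 ∩ R2 = {A1, A4}.
A4 → A3 applies, adding A3
A1, A3 → A2 applies, adding A2
Closure: {A1, A2, A3, A4}.

A1, A2, A3, A4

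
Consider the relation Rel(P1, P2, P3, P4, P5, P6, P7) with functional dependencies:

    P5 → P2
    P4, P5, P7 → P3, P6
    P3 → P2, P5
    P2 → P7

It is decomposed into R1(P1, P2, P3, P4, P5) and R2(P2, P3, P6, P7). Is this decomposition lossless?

No

Common attributes: R1 ∩ R2 = {P2, P3}.
Closure of {P2, P3}: P3 → P2, P5 applies, adding P5; P2 → P7 applies, adding P7. So (P2, P3)⁺ = {P2, P3, P5, P7}.
The closure contains neither all of R1 = {P1, P2, P3, P4, P5} nor all of R2 = {P2, P3, P6, P7}, so the common attributes are not a superkey of either fragment. The join is lossy.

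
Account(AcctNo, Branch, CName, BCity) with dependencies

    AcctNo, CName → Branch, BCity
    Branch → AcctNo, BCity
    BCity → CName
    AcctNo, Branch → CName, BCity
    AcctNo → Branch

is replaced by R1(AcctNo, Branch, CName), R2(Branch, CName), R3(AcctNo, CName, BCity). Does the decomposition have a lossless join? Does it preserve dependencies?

lossless and dependency-preserving

Lossless test (chase): Rows 1 and 3 agree on AcctNo, CName; apply AcctNo, CName→Branch, BCity and equate their Branch, BCity entries. Rows 1 and 2 agree on Branch; apply Branch→AcctNo, BCity and equate their AcctNo, BCity entries. Row 1 is now all distinguished symbols — the join is lossless.
Dependency preservation: AcctNo, CName → Branch, BCity; Branch → AcctNo, BCity; AcctNo, Branch → CName, BCity are not contained in any single fragment, but the restricted closure of each left-hand side across the fragments still reaches the right-hand side; the remaining FDs each lie inside some fragment. All dependencies are preserved.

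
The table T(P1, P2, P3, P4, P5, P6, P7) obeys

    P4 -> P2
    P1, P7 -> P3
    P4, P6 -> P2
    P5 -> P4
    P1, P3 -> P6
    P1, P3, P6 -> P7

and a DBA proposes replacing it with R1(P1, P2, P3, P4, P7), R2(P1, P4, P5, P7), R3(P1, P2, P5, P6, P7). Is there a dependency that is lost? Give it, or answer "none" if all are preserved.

P4 → P2 lies within R1.
P1, P7 → P3 lies within R1.
P4, P6 → P2: restricted closure across fragments reaches P2.
P5 → P4 lies within R2.
P1, P3 → P6: restricted closure across fragments reaches P6.
P1, P3, P6 → P7: restricted closure across fragments reaches P7.
Every dependency is enforceable on the fragments, so the decomposition is dependency-preserving.

none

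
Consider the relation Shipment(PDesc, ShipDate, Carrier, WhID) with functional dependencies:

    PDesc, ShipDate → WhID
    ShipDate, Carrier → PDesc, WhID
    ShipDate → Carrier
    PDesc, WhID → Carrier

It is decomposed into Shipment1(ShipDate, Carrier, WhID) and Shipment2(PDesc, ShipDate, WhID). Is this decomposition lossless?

Yes

Common attributes: Shipment1 ∩ Shipment2 = {ShipDate, WhID}.
Closure of {ShipDate, WhID}: ShipDate → Carrier applies, adding Carrier; ShipDate, Carrier → PDesc, WhID applies, adding PDesc. So (ShipDate, WhID)⁺ = {PDesc, ShipDate, Carrier, WhID}.
This closure contains every attribute of Shipment1, so Shipment1 ∩ Shipment2 → Shipment1. The join is lossless.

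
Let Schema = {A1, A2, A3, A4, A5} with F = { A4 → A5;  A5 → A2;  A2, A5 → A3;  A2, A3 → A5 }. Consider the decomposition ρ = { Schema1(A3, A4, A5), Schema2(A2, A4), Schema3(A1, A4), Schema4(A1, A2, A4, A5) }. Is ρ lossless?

Yes

Chase test. Columns are A1, A2, A3, A4, A5; row i has aⱼ where attribute j ∈ Schemai, else bᵢⱼ.
Initial tableau (one row per fragment):
  row 1: b11 b12 a3 a4 a5
  row 2: b21 a2 b23 a4 b25
  row 3: a1 b32 b33 a4 b35
  row 4: a1 a2 b43 a4 a5
Rows 1 and 2 agree on A4; apply A4→A5 and equate their A5 entries.
Rows 1 and 3 agree on A4; apply A4→A5 and equate their A5 entries.
Rows 1 and 2 agree on A5; apply A5→A2 and equate their A2 entries.
Rows 1 and 3 agree on A5; apply A5→A2 and equate their A2 entries.
Rows 1 and 2 agree on A2, A5; apply A2, A5→A3 and equate their A3 entries.
Rows 1 and 3 agree on A2, A5; apply A2, A5→A3 and equate their A3 entries.
Rows 1 and 4 agree on A2, A5; apply A2, A5→A3 and equate their A3 entries.
Row 3 is now all distinguished symbols — the join is lossless.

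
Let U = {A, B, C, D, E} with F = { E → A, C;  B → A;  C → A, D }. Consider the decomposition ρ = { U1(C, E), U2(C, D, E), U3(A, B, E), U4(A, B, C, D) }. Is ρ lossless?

Yes

Chase test. Columns are A, B, C, D, E; row i has aⱼ where attribute j ∈ Ui, else bᵢⱼ.
Initial tableau (one row per fragment):
  row 1: b11 b12 a3 b14 a5
  row 2: b21 b22 a3 a4 a5
  row 3: a1 a2 b33 b34 a5
  row 4: a1 a2 a3 a4 b45
Rows 1 and 2 agree on E; apply E→A, C and equate their A, C entries.
Rows 1 and 3 agree on E; apply E→A, C and equate their A, C entries.
Rows 1 and 2 agree on C; apply C→A, D and equate their A, D entries.
Rows 1 and 3 agree on C; apply C→A, D and equate their A, D entries.
Row 3 is now all distinguished symbols — the join is lossless.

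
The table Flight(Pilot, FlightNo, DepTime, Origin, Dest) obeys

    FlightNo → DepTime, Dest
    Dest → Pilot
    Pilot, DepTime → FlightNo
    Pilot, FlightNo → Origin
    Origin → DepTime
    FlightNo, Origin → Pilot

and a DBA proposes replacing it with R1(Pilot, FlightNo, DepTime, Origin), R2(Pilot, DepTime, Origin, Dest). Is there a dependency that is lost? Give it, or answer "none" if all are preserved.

none

FlightNo → DepTime, Dest: restricted closure across fragments reaches DepTime, Dest.
Dest → Pilot lies within R2.
Pilot, DepTime → FlightNo lies within R1.
Pilot, FlightNo → Origin lies within R1.
Origin → DepTime lies within R1.
FlightNo, Origin → Pilot lies within R1.
Every dependency is enforceable on the fragments, so the decomposition is dependency-preserving.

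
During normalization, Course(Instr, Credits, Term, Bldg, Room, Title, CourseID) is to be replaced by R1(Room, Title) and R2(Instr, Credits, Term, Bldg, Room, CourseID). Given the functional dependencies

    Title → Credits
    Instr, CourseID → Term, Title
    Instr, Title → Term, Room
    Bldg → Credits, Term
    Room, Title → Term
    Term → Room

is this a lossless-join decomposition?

No

Common attributes: R1 ∩ R2 = {Room}.
No dependency enlarges {Room}, so (Room)⁺ = {Room}.
The closure contains neither all of R1 = {Room, Title} nor all of R2 = {Instr, Credits, Term, Bldg, Room, CourseID}, so the common attributes are not a superkey of either fragment. The join is lossy.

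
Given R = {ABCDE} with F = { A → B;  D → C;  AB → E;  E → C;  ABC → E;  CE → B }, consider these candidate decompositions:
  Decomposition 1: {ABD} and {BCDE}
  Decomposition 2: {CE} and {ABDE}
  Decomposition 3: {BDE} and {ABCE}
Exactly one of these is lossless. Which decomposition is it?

Decomposition 1: common = {BD}, closure = {BCD} → lossy.
Decomposition 2: common = {E}, closure = {BCE} → lossless.
Decomposition 3: common = {BE}, closure = {BCE} → lossy.

Decomposition 2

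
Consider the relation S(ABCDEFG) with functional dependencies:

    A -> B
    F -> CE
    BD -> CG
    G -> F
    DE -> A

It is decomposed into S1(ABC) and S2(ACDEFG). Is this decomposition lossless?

Yes

Common attributes: S1 ∩ S2 = {AC}.
Closure of {AC}: A → B applies, adding B. So (AC)⁺ = {ABC}.
This closure contains every attribute of S1, so S1 ∩ S2 → S1. The join is lossless.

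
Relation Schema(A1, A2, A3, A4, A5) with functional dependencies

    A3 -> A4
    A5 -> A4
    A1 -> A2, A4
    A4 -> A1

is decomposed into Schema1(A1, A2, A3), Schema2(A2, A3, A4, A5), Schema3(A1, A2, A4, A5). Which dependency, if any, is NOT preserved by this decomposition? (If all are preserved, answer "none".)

none

A3 → A4 lies within Schema2.
A5 → A4 lies within Schema2.
A1 → A2, A4 lies within Schema3.
A4 → A1 lies within Schema3.
Every dependency is enforceable on the fragments, so the decomposition is dependency-preserving.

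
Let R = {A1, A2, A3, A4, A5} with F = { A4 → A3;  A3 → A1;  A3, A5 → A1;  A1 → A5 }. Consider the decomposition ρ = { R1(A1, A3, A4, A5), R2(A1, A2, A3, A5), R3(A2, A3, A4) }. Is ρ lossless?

Yes

Chase test. Columns are A1, A2, A3, A4, A5; row i has aⱼ where attribute j ∈ Ri, else bᵢⱼ.
Initial tableau (one row per fragment):
  row 1: a1 b12 a3 a4 a5
  row 2: a1 a2 a3 b24 a5
  row 3: b31 a2 a3 a4 b35
Rows 1 and 3 agree on A3; apply A3→A1 and equate their A1 entries.
Rows 1 and 3 agree on A1; apply A1→A5 and equate their A5 entries.
Row 3 is now all distinguished symbols — the join is lossless.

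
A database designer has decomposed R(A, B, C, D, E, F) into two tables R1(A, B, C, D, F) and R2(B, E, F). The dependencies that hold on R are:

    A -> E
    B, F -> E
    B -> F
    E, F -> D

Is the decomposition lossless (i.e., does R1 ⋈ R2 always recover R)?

Common attributes: R1 ∩ R2 = {B, F}.
Closure of {B, F}: B, F → E applies, adding E; E, F → D applies, adding D. So (B, F)⁺ = {B, D, E, F}.
This closure contains every attribute of R2, so R1 ∩ R2 → R2. The join is lossless.

Yes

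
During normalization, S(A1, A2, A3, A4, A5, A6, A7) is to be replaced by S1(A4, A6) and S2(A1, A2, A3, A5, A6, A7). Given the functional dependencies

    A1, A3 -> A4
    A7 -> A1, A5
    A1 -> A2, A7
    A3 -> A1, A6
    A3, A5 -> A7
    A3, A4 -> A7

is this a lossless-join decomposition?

No

Common attributes: S1 ∩ S2 = {A6}.
No dependency enlarges {A6}, so (A6)⁺ = {A6}.
The closure contains neither all of S1 = {A4, A6} nor all of S2 = {A1, A2, A3, A5, A6, A7}, so the common attributes are not a superkey of either fragment. The join is lossy.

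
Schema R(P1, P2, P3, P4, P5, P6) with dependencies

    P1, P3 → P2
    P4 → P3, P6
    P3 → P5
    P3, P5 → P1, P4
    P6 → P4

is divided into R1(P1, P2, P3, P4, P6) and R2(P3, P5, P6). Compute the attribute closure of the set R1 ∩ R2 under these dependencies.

P1, P2, P3, P4, P5, P6

R1 ∩ R2 = {P3, P6}.
P3 → P5 applies, adding P5
P3, P5 → P1, P4 applies, adding P1, P4
P1, P3 → P2 applies, adding P2
Closure: {P1, P2, P3, P4, P5, P6}.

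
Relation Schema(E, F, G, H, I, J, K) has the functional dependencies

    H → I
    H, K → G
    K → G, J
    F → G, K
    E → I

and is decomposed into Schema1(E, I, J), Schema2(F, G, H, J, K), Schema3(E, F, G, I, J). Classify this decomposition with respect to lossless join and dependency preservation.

Lossless test (chase): Rows 2 and 3 agree on F; apply F→G, K and equate their G, K entries. No row becomes fully distinguished — the join is lossy.
Dependency preservation: the restricted closure of {H} across the fragments never reaches {I}, so H → I cannot be enforced without a join — not preserved.

lossy and not dependency-preserving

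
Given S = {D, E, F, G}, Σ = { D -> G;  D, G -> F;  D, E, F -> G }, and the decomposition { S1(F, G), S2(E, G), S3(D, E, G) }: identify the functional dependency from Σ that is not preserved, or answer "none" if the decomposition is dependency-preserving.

D, G -> F

Check D, G → F: no single fragment contains all of {D, F, G}, and the restricted closure of {D, G} across the fragments never reaches {F}.
D → G is preserved.
D, E, F → G is preserved.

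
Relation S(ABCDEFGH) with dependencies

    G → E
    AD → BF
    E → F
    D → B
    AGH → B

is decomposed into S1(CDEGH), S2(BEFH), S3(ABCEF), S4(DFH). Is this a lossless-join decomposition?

Chase test. Columns are ABCDEFGH; row i has aⱼ where attribute j ∈ Si, else bᵢⱼ.
Initial tableau (one row per fragment):
  row 1: b11 b12 a3 a4 a5 b16 a7 a8
  row 2: b21 a2 b23 b24 a5 a6 b27 a8
  row 3: a1 a2 a3 b34 a5 a6 b37 b38
  row 4: b41 b42 b43 a4 b45 a6 b47 a8
Rows 1 and 2 agree on E; apply E→F and equate their F entries.
Rows 1 and 4 agree on D; apply D→B and equate their B entries.
No row becomes fully distinguished — the join is lossy.

No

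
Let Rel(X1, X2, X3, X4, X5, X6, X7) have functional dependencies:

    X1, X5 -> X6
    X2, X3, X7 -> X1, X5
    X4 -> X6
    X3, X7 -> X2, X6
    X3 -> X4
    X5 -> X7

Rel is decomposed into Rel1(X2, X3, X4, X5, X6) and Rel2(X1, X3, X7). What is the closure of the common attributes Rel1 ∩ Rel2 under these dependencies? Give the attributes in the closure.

Rel1 ∩ Rel2 = {X3}.
X3 → X4 applies, adding X4
X4 → X6 applies, adding X6
Closure: {X3, X4, X6}.

X3, X4, X6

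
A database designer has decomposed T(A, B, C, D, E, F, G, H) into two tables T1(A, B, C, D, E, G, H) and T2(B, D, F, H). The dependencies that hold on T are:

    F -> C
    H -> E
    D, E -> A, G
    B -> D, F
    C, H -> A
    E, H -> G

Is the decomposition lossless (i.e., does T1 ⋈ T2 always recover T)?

Common attributes: T1 ∩ T2 = {B, D, H}.
Closure of {B, D, H}: H → E applies, adding E; D, E → A, G applies, adding A, G; B → D, F applies, adding F; F → C applies, adding C. So (B, D, H)⁺ = {A, B, C, D, E, F, G, H}.
This closure contains every attribute of T1, so T1 ∩ T2 → T1. The join is lossless.

Yes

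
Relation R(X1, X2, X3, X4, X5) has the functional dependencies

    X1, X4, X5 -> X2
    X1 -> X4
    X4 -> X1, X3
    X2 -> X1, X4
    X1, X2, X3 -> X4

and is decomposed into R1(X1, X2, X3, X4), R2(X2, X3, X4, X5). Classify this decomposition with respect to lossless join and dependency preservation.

lossless and dependency-preserving

Lossless test: (X2, X3, X4)⁺ = {X1, X2, X3, X4}, which contains all of one fragment — lossless.
Dependency preservation: X1, X4, X5 → X2 is not contained in any single fragment, but the restricted closure of its left-hand side across the fragments still reaches the right-hand side; the remaining FDs each lie inside some fragment. All dependencies are preserved.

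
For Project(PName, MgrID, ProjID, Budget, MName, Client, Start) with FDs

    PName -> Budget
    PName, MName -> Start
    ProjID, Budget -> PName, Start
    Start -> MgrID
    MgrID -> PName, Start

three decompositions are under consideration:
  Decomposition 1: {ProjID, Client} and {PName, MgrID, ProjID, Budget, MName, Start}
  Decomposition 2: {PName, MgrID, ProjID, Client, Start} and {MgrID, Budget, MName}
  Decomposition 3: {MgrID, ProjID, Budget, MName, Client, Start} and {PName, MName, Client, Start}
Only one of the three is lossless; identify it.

Decomposition 3

Decomposition 1: common = {ProjID}, closure = {ProjID} → lossy.
Decomposition 2: common = {MgrID}, closure = {PName, MgrID, Budget, Start} → lossy.
Decomposition 3: common = {MName, Client, Start}, closure = {PName, MgrID, Budget, MName, Client, Start} → lossless.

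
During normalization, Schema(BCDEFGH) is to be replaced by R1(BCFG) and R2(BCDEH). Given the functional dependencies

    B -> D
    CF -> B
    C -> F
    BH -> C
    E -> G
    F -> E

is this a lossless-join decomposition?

Common attributes: R1 ∩ R2 = {BC}.
Closure of {BC}: B → D applies, adding D; C → F applies, adding F; F → E applies, adding E; E → G applies, adding G. So (BC)⁺ = {BCDEFG}.
This closure contains every attribute of R1, so R1 ∩ R2 → R1. The join is lossless.

Yes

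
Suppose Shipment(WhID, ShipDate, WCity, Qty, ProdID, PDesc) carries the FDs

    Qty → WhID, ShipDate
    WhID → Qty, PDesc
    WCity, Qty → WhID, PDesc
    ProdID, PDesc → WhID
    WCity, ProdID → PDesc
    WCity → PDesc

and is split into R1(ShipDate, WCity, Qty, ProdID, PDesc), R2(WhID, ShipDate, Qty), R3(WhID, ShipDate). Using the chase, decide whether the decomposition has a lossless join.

Chase test. Columns are WhID, ShipDate, WCity, Qty, ProdID, PDesc; row i has aⱼ where attribute j ∈ Ri, else bᵢⱼ.
Initial tableau (one row per fragment):
  row 1: b11 a2 a3 a4 a5 a6
  row 2: a1 a2 b23 a4 b25 b26
  row 3: a1 a2 b33 b34 b35 b36
Rows 1 and 2 agree on Qty; apply Qty→WhID, ShipDate and equate their WhID, ShipDate entries.
Rows 1 and 2 agree on WhID; apply WhID→Qty, PDesc and equate their Qty, PDesc entries.
Rows 1 and 3 agree on WhID; apply WhID→Qty, PDesc and equate their Qty, PDesc entries.
Row 1 is now all distinguished symbols — the join is lossless.

Yes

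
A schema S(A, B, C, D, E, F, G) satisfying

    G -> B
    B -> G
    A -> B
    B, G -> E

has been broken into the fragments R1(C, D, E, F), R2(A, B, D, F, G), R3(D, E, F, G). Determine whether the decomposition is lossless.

Chase test. Columns are A, B, C, D, E, F, G; row i has aⱼ where attribute j ∈ Ri, else bᵢⱼ.
Initial tableau (one row per fragment):
  row 1: b11 b12 a3 a4 a5 a6 b17
  row 2: a1 a2 b23 a4 b25 a6 a7
  row 3: b31 b32 b33 a4 a5 a6 a7
Rows 2 and 3 agree on G; apply G→B and equate their B entries.
Rows 2 and 3 agree on B, G; apply B, G→E and equate their E entries.
No row becomes fully distinguished — the join is lossy.

No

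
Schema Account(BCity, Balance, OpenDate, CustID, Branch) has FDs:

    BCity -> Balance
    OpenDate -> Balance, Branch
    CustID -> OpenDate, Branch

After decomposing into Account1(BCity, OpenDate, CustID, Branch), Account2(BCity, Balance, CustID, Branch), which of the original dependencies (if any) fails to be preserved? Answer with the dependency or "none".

OpenDate -> Balance, Branch

Check OpenDate → Balance, Branch: no single fragment contains all of {Balance, OpenDate, Branch}, and the restricted closure of {OpenDate} across the fragments never reaches {Balance, Branch}.
BCity → Balance is preserved.
CustID → OpenDate, Branch is preserved.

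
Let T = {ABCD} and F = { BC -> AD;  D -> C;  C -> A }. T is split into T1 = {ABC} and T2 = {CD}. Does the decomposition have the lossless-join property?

No

Common attributes: T1 ∩ T2 = {C}.
Closure of {C}: C → A applies, adding A. So (C)⁺ = {AC}.
The closure contains neither all of T1 = {ABC} nor all of T2 = {CD}, so the common attributes are not a superkey of either fragment. The join is lossy.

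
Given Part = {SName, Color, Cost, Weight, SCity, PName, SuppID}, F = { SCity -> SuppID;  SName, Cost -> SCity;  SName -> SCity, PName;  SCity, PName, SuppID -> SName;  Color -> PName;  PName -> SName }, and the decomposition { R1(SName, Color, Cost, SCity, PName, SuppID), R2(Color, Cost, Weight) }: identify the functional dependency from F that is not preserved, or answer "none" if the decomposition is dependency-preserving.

SCity → SuppID lies within R1.
SName, Cost → SCity lies within R1.
SName → SCity, PName lies within R1.
SCity, PName, SuppID → SName lies within R1.
Color → PName lies within R1.
PName → SName lies within R1.
Every dependency is enforceable on the fragments, so the decomposition is dependency-preserving.

none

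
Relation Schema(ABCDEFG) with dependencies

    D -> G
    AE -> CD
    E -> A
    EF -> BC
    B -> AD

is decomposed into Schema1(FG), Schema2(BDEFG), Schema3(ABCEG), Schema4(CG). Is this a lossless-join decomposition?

Yes

Chase test. Columns are ABCDEFG; row i has aⱼ where attribute j ∈ Schemai, else bᵢⱼ.
Initial tableau (one row per fragment):
  row 1: b11 b12 b13 b14 b15 a6 a7
  row 2: b21 a2 b23 a4 a5 a6 a7
  row 3: a1 a2 a3 b34 a5 b36 a7
  row 4: b41 b42 a3 b44 b45 b46 a7
Rows 2 and 3 agree on E; apply E→A and equate their A entries.
Rows 2 and 3 agree on B; apply B→AD and equate their AD entries.
Rows 2 and 3 agree on AE; apply AE→CD and equate their CD entries.
Row 2 is now all distinguished symbols — the join is lossless.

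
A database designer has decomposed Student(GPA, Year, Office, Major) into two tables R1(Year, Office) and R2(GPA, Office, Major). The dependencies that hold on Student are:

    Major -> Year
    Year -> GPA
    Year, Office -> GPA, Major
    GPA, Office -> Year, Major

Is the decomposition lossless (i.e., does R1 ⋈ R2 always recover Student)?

No

Common attributes: R1 ∩ R2 = {Office}.
No dependency enlarges {Office}, so (Office)⁺ = {Office}.
The closure contains neither all of R1 = {Year, Office} nor all of R2 = {GPA, Office, Major}, so the common attributes are not a superkey of either fragment. The join is lossy.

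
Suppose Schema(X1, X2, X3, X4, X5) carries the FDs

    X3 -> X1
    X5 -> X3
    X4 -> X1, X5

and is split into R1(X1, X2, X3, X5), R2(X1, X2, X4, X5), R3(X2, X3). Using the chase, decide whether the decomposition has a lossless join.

Chase test. Columns are X1, X2, X3, X4, X5; row i has aⱼ where attribute j ∈ Ri, else bᵢⱼ.
Initial tableau (one row per fragment):
  row 1: a1 a2 a3 b14 a5
  row 2: a1 a2 b23 a4 a5
  row 3: b31 a2 a3 b34 b35
Rows 1 and 3 agree on X3; apply X3→X1 and equate their X1 entries.
Rows 1 and 2 agree on X5; apply X5→X3 and equate their X3 entries.
Row 2 is now all distinguished symbols — the join is lossless.

Yes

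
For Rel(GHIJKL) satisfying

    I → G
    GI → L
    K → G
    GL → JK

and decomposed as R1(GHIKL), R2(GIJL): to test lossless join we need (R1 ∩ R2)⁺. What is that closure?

GIJKL

R1 ∩ R2 = {GIL}.
GL → JK applies, adding JK
Closure: {GIJKL}.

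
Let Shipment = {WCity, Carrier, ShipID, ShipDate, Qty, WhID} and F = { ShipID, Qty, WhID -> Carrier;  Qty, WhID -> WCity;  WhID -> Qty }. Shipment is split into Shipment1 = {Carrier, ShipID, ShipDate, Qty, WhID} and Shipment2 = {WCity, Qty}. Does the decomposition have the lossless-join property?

Common attributes: Shipment1 ∩ Shipment2 = {Qty}.
No dependency enlarges {Qty}, so (Qty)⁺ = {Qty}.
The closure contains neither all of Shipment1 = {Carrier, ShipID, ShipDate, Qty, WhID} nor all of Shipment2 = {WCity, Qty}, so the common attributes are not a superkey of either fragment. The join is lossy.

No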